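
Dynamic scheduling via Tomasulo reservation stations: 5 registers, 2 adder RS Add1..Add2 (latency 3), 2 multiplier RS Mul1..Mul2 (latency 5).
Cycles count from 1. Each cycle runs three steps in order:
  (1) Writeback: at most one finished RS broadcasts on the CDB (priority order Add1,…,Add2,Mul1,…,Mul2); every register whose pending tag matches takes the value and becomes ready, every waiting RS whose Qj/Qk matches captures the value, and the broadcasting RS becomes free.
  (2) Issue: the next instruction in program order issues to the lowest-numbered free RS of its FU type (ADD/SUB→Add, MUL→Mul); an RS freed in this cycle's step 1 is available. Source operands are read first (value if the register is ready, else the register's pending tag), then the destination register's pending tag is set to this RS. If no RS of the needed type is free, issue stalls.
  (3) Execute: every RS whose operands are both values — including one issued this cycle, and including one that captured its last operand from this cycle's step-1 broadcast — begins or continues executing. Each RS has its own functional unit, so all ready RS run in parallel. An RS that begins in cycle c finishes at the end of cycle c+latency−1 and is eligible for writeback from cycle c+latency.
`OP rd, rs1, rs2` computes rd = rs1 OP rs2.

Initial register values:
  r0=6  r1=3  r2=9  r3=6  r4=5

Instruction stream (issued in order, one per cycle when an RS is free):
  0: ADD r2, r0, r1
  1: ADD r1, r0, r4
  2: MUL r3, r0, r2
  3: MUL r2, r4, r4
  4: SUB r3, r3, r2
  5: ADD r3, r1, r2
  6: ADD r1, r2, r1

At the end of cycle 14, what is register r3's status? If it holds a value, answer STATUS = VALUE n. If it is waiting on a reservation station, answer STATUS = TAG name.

STATUS = VALUE 36

  c1: issue ADD r2<-Add1  regs: r0:6,r1:3,r2:Add1,r3:6,r4:5
  c2: issue ADD r1<-Add2  regs: r0:6,r1:Add2,r2:Add1,r3:6,r4:5
  c3: issue MUL r3<-Mul1  regs: r0:6,r1:Add2,r2:Add1,r3:Mul1,r4:5
  c4: CDB Add1=9; issue MUL r2<-Mul2  regs: r0:6,r1:Add2,r2:Mul2,r3:Mul1,r4:5
  c5: CDB Add2=11; issue SUB r3<-Add1  regs: r0:6,r1:11,r2:Mul2,r3:Add1,r4:5
  c6: issue ADD r3<-Add2  regs: r0:6,r1:11,r2:Mul2,r3:Add2,r4:5
  c7: stall  regs: r0:6,r1:11,r2:Mul2,r3:Add2,r4:5
  c8: stall  regs: r0:6,r1:11,r2:Mul2,r3:Add2,r4:5
  c9: CDB Mul1=54; stall  regs: r0:6,r1:11,r2:Mul2,r3:Add2,r4:5
  c10: CDB Mul2=25; stall  regs: r0:6,r1:11,r2:25,r3:Add2,r4:5
  c11: stall  regs: r0:6,r1:11,r2:25,r3:Add2,r4:5
  c12: stall  regs: r0:6,r1:11,r2:25,r3:Add2,r4:5
  c13: CDB Add1=29; issue ADD r1<-Add1  regs: r0:6,r1:Add1,r2:25,r3:Add2,r4:5
  c14: CDB Add2=36  regs: r0:6,r1:Add1,r2:25,r3:36,r4:5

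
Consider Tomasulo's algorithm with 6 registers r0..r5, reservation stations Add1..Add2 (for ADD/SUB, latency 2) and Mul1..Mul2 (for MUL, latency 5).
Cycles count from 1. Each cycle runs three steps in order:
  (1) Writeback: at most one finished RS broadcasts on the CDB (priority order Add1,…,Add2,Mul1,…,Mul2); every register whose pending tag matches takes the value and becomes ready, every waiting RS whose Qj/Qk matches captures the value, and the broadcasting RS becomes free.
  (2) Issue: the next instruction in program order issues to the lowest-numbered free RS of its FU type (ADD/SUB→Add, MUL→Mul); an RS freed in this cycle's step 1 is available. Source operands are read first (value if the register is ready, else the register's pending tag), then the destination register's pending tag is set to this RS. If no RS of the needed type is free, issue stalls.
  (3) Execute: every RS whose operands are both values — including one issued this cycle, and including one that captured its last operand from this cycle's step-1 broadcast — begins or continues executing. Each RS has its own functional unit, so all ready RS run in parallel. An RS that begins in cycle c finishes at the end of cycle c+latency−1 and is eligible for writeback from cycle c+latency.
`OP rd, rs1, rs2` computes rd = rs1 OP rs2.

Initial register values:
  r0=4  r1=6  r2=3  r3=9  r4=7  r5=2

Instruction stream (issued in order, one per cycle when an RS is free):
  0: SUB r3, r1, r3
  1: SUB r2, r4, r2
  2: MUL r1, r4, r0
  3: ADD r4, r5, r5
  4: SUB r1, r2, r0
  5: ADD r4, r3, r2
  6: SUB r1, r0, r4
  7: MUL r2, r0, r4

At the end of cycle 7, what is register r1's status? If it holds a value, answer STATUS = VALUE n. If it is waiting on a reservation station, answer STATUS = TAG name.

STATUS = TAG Add2

c1: issue SUB r3<-Add1 | r0:4,r1:6,r2:3,r3:Add1,r4:7,r5:2
c2: issue SUB r2<-Add2 | r0:4,r1:6,r2:Add2,r3:Add1,r4:7,r5:2
c3: CDB Add1=-3; issue MUL r1<-Mul1 | r0:4,r1:Mul1,r2:Add2,r3:-3,r4:7,r5:2
c4: CDB Add2=4; issue ADD r4<-Add1 | r0:4,r1:Mul1,r2:4,r3:-3,r4:Add1,r5:2
c5: issue SUB r1<-Add2 | r0:4,r1:Add2,r2:4,r3:-3,r4:Add1,r5:2
c6: CDB Add1=4; issue ADD r4<-Add1 | r0:4,r1:Add2,r2:4,r3:-3,r4:Add1,r5:2
c7: CDB Add2=0; issue SUB r1<-Add2 | r0:4,r1:Add2,r2:4,r3:-3,r4:Add1,r5:2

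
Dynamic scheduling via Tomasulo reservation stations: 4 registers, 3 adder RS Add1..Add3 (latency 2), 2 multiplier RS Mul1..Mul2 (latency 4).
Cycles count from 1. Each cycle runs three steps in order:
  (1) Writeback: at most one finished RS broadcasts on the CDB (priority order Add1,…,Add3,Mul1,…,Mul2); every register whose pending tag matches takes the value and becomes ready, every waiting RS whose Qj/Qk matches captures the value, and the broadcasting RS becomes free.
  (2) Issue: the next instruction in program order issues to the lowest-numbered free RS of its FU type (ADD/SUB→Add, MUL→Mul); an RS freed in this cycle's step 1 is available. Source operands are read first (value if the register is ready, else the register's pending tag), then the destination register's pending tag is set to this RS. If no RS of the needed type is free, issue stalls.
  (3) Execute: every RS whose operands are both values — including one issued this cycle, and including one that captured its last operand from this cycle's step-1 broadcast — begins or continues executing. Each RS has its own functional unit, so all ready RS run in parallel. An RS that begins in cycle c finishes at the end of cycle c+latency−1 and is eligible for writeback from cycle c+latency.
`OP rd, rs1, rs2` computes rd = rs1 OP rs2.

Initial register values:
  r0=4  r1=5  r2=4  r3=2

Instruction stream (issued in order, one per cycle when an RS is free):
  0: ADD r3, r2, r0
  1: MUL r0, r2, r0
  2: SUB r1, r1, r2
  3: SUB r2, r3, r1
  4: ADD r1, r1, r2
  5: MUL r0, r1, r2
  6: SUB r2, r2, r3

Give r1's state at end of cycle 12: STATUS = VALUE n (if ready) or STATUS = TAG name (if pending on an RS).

STATUS = VALUE 8

c1: issue ADD r3<-Add1 | r0:4,r1:5,r2:4,r3:Add1
c2: issue MUL r0<-Mul1 | r0:Mul1,r1:5,r2:4,r3:Add1
c3: CDB Add1=8; issue SUB r1<-Add1 | r0:Mul1,r1:Add1,r2:4,r3:8
c4: issue SUB r2<-Add2 | r0:Mul1,r1:Add1,r2:Add2,r3:8
c5: CDB Add1=1; issue ADD r1<-Add1 | r0:Mul1,r1:Add1,r2:Add2,r3:8
c6: CDB Mul1=16; issue MUL r0<-Mul1 | r0:Mul1,r1:Add1,r2:Add2,r3:8
c7: CDB Add2=7; issue SUB r2<-Add2 | r0:Mul1,r1:Add1,r2:Add2,r3:8
c8: - | r0:Mul1,r1:Add1,r2:Add2,r3:8
c9: CDB Add1=8 | r0:Mul1,r1:8,r2:Add2,r3:8
c10: CDB Add2=-1 | r0:Mul1,r1:8,r2:-1,r3:8
c11: - | r0:Mul1,r1:8,r2:-1,r3:8
c12: - | r0:Mul1,r1:8,r2:-1,r3:8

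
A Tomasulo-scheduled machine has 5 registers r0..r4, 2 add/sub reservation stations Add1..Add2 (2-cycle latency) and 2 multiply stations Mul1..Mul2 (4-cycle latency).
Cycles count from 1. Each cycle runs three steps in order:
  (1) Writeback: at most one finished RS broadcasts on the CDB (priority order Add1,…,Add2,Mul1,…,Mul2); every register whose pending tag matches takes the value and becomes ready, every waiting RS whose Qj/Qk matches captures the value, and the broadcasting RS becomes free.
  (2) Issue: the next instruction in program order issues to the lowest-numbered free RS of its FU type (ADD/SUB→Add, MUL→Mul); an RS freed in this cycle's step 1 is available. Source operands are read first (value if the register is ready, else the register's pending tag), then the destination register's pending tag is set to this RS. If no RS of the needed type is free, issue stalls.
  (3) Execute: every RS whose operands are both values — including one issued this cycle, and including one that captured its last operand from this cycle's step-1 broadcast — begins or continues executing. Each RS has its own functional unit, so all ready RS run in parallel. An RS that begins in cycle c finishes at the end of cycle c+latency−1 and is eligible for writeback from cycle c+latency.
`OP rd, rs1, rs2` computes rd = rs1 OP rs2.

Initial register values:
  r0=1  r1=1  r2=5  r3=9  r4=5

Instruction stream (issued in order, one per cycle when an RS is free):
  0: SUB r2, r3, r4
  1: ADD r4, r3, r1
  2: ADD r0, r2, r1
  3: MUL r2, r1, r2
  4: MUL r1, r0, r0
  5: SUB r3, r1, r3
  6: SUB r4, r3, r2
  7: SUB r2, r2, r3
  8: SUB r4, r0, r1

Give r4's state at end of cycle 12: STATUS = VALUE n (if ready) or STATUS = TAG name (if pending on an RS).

cycle 1: issue SUB r2<-Add1 // r0:1,r1:1,r2:Add1,r3:9,r4:5
cycle 2: issue ADD r4<-Add2 // r0:1,r1:1,r2:Add1,r3:9,r4:Add2
cycle 3: CDB Add1=4; issue ADD r0<-Add1 // r0:Add1,r1:1,r2:4,r3:9,r4:Add2
cycle 4: CDB Add2=10; issue MUL r2<-Mul1 // r0:Add1,r1:1,r2:Mul1,r3:9,r4:10
cycle 5: CDB Add1=5; issue MUL r1<-Mul2 // r0:5,r1:Mul2,r2:Mul1,r3:9,r4:10
cycle 6: issue SUB r3<-Add1 // r0:5,r1:Mul2,r2:Mul1,r3:Add1,r4:10
cycle 7: issue SUB r4<-Add2 // r0:5,r1:Mul2,r2:Mul1,r3:Add1,r4:Add2
cycle 8: CDB Mul1=4; stall // r0:5,r1:Mul2,r2:4,r3:Add1,r4:Add2
cycle 9: CDB Mul2=25; stall // r0:5,r1:25,r2:4,r3:Add1,r4:Add2
cycle 10: stall // r0:5,r1:25,r2:4,r3:Add1,r4:Add2
cycle 11: CDB Add1=16; issue SUB r2<-Add1 // r0:5,r1:25,r2:Add1,r3:16,r4:Add2
cycle 12: stall // r0:5,r1:25,r2:Add1,r3:16,r4:Add2

STATUS = TAG Add2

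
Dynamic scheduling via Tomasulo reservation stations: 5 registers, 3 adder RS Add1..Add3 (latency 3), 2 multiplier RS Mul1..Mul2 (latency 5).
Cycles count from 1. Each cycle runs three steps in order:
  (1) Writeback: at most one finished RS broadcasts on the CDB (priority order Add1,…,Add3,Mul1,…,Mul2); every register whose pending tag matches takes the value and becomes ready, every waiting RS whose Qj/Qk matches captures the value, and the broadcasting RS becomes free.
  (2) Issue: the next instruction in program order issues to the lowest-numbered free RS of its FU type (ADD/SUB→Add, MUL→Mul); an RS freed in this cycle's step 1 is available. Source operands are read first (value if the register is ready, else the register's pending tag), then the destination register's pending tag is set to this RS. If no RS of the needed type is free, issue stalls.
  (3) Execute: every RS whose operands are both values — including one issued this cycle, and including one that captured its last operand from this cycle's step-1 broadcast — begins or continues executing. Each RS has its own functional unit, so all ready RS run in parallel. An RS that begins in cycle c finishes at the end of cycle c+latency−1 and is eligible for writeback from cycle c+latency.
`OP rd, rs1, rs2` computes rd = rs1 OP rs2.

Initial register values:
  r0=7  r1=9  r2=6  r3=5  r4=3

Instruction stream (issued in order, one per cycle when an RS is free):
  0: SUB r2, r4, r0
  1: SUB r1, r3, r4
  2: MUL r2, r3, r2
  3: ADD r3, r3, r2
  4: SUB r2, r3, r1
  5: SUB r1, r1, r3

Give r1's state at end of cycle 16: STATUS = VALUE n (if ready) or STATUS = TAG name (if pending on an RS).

STATUS = VALUE 17

c1: issue SUB r2<-Add1 | r0:7,r1:9,r2:Add1,r3:5,r4:3
c2: issue SUB r1<-Add2 | r0:7,r1:Add2,r2:Add1,r3:5,r4:3
c3: issue MUL r2<-Mul1 | r0:7,r1:Add2,r2:Mul1,r3:5,r4:3
c4: CDB Add1=-4; issue ADD r3<-Add1 | r0:7,r1:Add2,r2:Mul1,r3:Add1,r4:3
c5: CDB Add2=2; issue SUB r2<-Add2 | r0:7,r1:2,r2:Add2,r3:Add1,r4:3
c6: issue SUB r1<-Add3 | r0:7,r1:Add3,r2:Add2,r3:Add1,r4:3
c7: - | r0:7,r1:Add3,r2:Add2,r3:Add1,r4:3
c8: - | r0:7,r1:Add3,r2:Add2,r3:Add1,r4:3
c9: CDB Mul1=-20 | r0:7,r1:Add3,r2:Add2,r3:Add1,r4:3
c10: - | r0:7,r1:Add3,r2:Add2,r3:Add1,r4:3
c11: - | r0:7,r1:Add3,r2:Add2,r3:Add1,r4:3
c12: CDB Add1=-15 | r0:7,r1:Add3,r2:Add2,r3:-15,r4:3
c13: - | r0:7,r1:Add3,r2:Add2,r3:-15,r4:3
c14: - | r0:7,r1:Add3,r2:Add2,r3:-15,r4:3
c15: CDB Add2=-17 | r0:7,r1:Add3,r2:-17,r3:-15,r4:3
c16: CDB Add3=17 | r0:7,r1:17,r2:-17,r3:-15,r4:3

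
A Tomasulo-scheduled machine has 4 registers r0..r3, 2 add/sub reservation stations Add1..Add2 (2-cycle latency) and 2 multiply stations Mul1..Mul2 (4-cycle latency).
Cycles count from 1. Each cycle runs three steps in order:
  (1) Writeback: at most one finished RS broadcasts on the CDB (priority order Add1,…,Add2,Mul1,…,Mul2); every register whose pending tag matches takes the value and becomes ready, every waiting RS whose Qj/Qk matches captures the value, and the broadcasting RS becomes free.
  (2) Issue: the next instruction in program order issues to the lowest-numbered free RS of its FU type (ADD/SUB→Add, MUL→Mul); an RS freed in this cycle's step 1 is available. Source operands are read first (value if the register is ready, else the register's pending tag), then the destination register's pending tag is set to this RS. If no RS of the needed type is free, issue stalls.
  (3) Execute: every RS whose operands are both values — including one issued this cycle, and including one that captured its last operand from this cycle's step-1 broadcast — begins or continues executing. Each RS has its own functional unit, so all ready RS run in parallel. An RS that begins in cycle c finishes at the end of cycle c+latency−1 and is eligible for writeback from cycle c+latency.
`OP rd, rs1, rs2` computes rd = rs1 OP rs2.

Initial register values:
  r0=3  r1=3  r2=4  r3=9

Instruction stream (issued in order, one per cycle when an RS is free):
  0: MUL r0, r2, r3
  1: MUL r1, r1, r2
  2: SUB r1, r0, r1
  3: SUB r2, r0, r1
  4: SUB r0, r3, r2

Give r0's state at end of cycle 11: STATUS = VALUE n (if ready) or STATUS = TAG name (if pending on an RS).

c1: issue MUL r0<-Mul1 | r0:Mul1,r1:3,r2:4,r3:9
c2: issue MUL r1<-Mul2 | r0:Mul1,r1:Mul2,r2:4,r3:9
c3: issue SUB r1<-Add1 | r0:Mul1,r1:Add1,r2:4,r3:9
c4: issue SUB r2<-Add2 | r0:Mul1,r1:Add1,r2:Add2,r3:9
c5: CDB Mul1=36; stall | r0:36,r1:Add1,r2:Add2,r3:9
c6: CDB Mul2=12; stall | r0:36,r1:Add1,r2:Add2,r3:9
c7: stall | r0:36,r1:Add1,r2:Add2,r3:9
c8: CDB Add1=24; issue SUB r0<-Add1 | r0:Add1,r1:24,r2:Add2,r3:9
c9: - | r0:Add1,r1:24,r2:Add2,r3:9
c10: CDB Add2=12 | r0:Add1,r1:24,r2:12,r3:9
c11: - | r0:Add1,r1:24,r2:12,r3:9

STATUS = TAG Add1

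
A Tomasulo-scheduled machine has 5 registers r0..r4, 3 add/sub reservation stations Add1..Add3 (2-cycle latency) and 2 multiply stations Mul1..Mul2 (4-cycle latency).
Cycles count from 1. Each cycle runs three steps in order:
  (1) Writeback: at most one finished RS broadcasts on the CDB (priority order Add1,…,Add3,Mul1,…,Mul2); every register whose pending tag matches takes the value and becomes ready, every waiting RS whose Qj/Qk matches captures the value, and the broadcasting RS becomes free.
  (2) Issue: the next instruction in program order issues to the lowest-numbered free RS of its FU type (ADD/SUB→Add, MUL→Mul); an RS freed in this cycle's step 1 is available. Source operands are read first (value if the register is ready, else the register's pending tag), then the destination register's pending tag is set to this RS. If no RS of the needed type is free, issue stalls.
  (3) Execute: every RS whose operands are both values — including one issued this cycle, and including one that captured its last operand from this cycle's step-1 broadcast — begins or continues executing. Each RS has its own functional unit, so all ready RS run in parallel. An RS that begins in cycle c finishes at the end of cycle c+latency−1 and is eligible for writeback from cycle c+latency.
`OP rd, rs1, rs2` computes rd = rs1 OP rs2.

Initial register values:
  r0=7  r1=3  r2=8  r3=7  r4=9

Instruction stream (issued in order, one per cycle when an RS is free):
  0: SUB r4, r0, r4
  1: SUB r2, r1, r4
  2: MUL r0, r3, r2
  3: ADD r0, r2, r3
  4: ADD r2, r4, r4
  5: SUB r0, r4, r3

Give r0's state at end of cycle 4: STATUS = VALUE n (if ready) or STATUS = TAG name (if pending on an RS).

STATUS = TAG Add1

  c1: issue SUB r4<-Add1  regs: r0:7,r1:3,r2:8,r3:7,r4:Add1
  c2: issue SUB r2<-Add2  regs: r0:7,r1:3,r2:Add2,r3:7,r4:Add1
  c3: CDB Add1=-2; issue MUL r0<-Mul1  regs: r0:Mul1,r1:3,r2:Add2,r3:7,r4:-2
  c4: issue ADD r0<-Add1  regs: r0:Add1,r1:3,r2:Add2,r3:7,r4:-2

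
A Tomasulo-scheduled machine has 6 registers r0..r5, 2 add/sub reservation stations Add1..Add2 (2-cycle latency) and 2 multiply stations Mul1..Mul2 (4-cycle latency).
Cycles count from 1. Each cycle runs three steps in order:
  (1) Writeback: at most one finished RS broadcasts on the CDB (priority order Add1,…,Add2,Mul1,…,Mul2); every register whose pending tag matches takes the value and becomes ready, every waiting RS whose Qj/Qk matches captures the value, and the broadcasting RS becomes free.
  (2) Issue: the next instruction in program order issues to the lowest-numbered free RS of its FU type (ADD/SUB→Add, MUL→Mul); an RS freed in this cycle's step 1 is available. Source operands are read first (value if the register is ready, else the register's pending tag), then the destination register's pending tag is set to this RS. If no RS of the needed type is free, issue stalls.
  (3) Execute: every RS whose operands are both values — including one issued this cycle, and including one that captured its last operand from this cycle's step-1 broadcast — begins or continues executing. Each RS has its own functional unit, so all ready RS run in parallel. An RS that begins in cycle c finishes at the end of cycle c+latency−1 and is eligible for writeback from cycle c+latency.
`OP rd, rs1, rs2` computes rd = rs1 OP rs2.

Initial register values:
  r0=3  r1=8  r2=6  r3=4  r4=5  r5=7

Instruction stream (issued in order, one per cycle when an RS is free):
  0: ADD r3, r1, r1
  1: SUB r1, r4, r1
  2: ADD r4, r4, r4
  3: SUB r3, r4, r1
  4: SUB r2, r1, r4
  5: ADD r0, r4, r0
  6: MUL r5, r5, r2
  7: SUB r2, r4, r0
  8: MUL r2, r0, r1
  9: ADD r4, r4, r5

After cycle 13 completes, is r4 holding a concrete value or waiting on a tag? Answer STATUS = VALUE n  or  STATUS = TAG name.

cycle 1: issue ADD r3<-Add1 // r0:3,r1:8,r2:6,r3:Add1,r4:5,r5:7
cycle 2: issue SUB r1<-Add2 // r0:3,r1:Add2,r2:6,r3:Add1,r4:5,r5:7
cycle 3: CDB Add1=16; issue ADD r4<-Add1 // r0:3,r1:Add2,r2:6,r3:16,r4:Add1,r5:7
cycle 4: CDB Add2=-3; issue SUB r3<-Add2 // r0:3,r1:-3,r2:6,r3:Add2,r4:Add1,r5:7
cycle 5: CDB Add1=10; issue SUB r2<-Add1 // r0:3,r1:-3,r2:Add1,r3:Add2,r4:10,r5:7
cycle 6: stall // r0:3,r1:-3,r2:Add1,r3:Add2,r4:10,r5:7
cycle 7: CDB Add1=-13; issue ADD r0<-Add1 // r0:Add1,r1:-3,r2:-13,r3:Add2,r4:10,r5:7
cycle 8: CDB Add2=13; issue MUL r5<-Mul1 // r0:Add1,r1:-3,r2:-13,r3:13,r4:10,r5:Mul1
cycle 9: CDB Add1=13; issue SUB r2<-Add1 // r0:13,r1:-3,r2:Add1,r3:13,r4:10,r5:Mul1
cycle 10: issue MUL r2<-Mul2 // r0:13,r1:-3,r2:Mul2,r3:13,r4:10,r5:Mul1
cycle 11: CDB Add1=-3; issue ADD r4<-Add1 // r0:13,r1:-3,r2:Mul2,r3:13,r4:Add1,r5:Mul1
cycle 12: CDB Mul1=-91 // r0:13,r1:-3,r2:Mul2,r3:13,r4:Add1,r5:-91
cycle 13: - // r0:13,r1:-3,r2:Mul2,r3:13,r4:Add1,r5:-91

STATUS = TAG Add1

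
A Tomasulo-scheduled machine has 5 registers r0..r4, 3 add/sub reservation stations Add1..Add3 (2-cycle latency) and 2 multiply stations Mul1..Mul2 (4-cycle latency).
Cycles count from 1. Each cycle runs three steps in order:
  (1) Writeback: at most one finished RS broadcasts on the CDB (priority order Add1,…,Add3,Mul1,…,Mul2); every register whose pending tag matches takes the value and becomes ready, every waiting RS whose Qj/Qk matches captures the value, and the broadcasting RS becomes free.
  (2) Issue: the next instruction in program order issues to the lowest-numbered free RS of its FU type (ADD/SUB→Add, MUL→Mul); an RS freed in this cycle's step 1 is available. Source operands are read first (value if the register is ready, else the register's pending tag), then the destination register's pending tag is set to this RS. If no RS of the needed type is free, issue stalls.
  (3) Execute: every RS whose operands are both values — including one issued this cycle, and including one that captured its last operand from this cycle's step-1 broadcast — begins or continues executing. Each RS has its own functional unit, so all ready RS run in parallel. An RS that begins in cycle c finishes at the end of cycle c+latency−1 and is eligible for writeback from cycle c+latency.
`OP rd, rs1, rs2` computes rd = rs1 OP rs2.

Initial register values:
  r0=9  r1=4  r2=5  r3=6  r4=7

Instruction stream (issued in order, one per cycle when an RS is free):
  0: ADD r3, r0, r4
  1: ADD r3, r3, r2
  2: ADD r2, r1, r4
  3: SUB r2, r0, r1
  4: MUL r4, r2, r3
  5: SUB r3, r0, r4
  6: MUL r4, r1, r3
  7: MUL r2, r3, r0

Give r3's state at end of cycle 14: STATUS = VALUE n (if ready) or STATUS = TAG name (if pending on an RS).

STATUS = VALUE -96

c1: issue ADD r3<-Add1 | r0:9,r1:4,r2:5,r3:Add1,r4:7
c2: issue ADD r3<-Add2 | r0:9,r1:4,r2:5,r3:Add2,r4:7
c3: CDB Add1=16; issue ADD r2<-Add1 | r0:9,r1:4,r2:Add1,r3:Add2,r4:7
c4: issue SUB r2<-Add3 | r0:9,r1:4,r2:Add3,r3:Add2,r4:7
c5: CDB Add1=11; issue MUL r4<-Mul1 | r0:9,r1:4,r2:Add3,r3:Add2,r4:Mul1
c6: CDB Add2=21; issue SUB r3<-Add1 | r0:9,r1:4,r2:Add3,r3:Add1,r4:Mul1
c7: CDB Add3=5; issue MUL r4<-Mul2 | r0:9,r1:4,r2:5,r3:Add1,r4:Mul2
c8: stall | r0:9,r1:4,r2:5,r3:Add1,r4:Mul2
c9: stall | r0:9,r1:4,r2:5,r3:Add1,r4:Mul2
c10: stall | r0:9,r1:4,r2:5,r3:Add1,r4:Mul2
c11: CDB Mul1=105; issue MUL r2<-Mul1 | r0:9,r1:4,r2:Mul1,r3:Add1,r4:Mul2
c12: - | r0:9,r1:4,r2:Mul1,r3:Add1,r4:Mul2
c13: CDB Add1=-96 | r0:9,r1:4,r2:Mul1,r3:-96,r4:Mul2
c14: - | r0:9,r1:4,r2:Mul1,r3:-96,r4:Mul2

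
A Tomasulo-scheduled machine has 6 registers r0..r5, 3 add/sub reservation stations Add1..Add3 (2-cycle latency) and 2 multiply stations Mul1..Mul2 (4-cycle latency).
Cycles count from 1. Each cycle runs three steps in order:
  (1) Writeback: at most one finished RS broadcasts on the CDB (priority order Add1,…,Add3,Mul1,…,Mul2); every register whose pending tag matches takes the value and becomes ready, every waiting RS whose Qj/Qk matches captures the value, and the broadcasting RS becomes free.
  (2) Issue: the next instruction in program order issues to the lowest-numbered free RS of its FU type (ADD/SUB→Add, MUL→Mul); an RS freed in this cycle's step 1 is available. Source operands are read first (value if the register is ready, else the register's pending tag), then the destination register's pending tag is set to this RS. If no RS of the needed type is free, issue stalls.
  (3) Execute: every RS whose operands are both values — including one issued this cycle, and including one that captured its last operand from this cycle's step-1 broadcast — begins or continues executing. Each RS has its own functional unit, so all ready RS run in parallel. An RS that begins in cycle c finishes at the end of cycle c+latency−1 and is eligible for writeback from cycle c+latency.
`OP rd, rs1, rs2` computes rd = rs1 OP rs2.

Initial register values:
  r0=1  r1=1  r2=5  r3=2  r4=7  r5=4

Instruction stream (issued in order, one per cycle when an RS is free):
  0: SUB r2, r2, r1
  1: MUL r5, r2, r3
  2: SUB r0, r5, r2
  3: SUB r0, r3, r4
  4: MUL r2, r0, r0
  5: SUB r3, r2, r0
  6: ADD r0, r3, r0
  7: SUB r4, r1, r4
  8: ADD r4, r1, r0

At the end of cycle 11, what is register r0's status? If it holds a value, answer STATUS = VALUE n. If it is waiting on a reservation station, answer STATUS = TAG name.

  c1: issue SUB r2<-Add1  regs: r0:1,r1:1,r2:Add1,r3:2,r4:7,r5:4
  c2: issue MUL r5<-Mul1  regs: r0:1,r1:1,r2:Add1,r3:2,r4:7,r5:Mul1
  c3: CDB Add1=4; issue SUB r0<-Add1  regs: r0:Add1,r1:1,r2:4,r3:2,r4:7,r5:Mul1
  c4: issue SUB r0<-Add2  regs: r0:Add2,r1:1,r2:4,r3:2,r4:7,r5:Mul1
  c5: issue MUL r2<-Mul2  regs: r0:Add2,r1:1,r2:Mul2,r3:2,r4:7,r5:Mul1
  c6: CDB Add2=-5; issue SUB r3<-Add2  regs: r0:-5,r1:1,r2:Mul2,r3:Add2,r4:7,r5:Mul1
  c7: CDB Mul1=8; issue ADD r0<-Add3  regs: r0:Add3,r1:1,r2:Mul2,r3:Add2,r4:7,r5:8
  c8: stall  regs: r0:Add3,r1:1,r2:Mul2,r3:Add2,r4:7,r5:8
  c9: CDB Add1=4; issue SUB r4<-Add1  regs: r0:Add3,r1:1,r2:Mul2,r3:Add2,r4:Add1,r5:8
  c10: CDB Mul2=25; stall  regs: r0:Add3,r1:1,r2:25,r3:Add2,r4:Add1,r5:8
  c11: CDB Add1=-6; issue ADD r4<-Add1  regs: r0:Add3,r1:1,r2:25,r3:Add2,r4:Add1,r5:8

STATUS = TAG Add3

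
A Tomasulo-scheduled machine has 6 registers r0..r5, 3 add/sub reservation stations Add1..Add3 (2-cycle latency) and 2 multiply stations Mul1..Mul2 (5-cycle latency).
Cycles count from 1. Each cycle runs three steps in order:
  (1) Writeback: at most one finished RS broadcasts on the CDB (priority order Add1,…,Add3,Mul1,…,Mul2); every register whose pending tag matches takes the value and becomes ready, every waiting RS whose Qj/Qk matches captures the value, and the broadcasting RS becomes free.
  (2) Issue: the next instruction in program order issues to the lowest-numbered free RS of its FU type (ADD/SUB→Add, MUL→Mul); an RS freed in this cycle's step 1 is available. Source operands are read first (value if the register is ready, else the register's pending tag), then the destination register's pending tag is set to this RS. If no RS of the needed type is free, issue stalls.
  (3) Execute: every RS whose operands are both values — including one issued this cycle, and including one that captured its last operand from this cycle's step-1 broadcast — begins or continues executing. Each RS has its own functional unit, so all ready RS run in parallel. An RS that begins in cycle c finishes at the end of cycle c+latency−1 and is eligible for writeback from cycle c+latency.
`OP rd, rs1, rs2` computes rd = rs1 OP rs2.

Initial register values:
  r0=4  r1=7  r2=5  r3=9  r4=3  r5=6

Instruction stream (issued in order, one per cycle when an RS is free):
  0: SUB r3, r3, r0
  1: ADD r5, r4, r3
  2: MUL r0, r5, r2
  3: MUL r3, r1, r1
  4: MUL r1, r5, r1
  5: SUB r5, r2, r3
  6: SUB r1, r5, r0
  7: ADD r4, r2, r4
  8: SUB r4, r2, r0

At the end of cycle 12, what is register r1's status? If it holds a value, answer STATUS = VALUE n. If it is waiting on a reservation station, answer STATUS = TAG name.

STATUS = TAG Add2

c1: issue SUB r3<-Add1 | r0:4,r1:7,r2:5,r3:Add1,r4:3,r5:6
c2: issue ADD r5<-Add2 | r0:4,r1:7,r2:5,r3:Add1,r4:3,r5:Add2
c3: CDB Add1=5; issue MUL r0<-Mul1 | r0:Mul1,r1:7,r2:5,r3:5,r4:3,r5:Add2
c4: issue MUL r3<-Mul2 | r0:Mul1,r1:7,r2:5,r3:Mul2,r4:3,r5:Add2
c5: CDB Add2=8; stall | r0:Mul1,r1:7,r2:5,r3:Mul2,r4:3,r5:8
c6: stall | r0:Mul1,r1:7,r2:5,r3:Mul2,r4:3,r5:8
c7: stall | r0:Mul1,r1:7,r2:5,r3:Mul2,r4:3,r5:8
c8: stall | r0:Mul1,r1:7,r2:5,r3:Mul2,r4:3,r5:8
c9: CDB Mul2=49; issue MUL r1<-Mul2 | r0:Mul1,r1:Mul2,r2:5,r3:49,r4:3,r5:8
c10: CDB Mul1=40; issue SUB r5<-Add1 | r0:40,r1:Mul2,r2:5,r3:49,r4:3,r5:Add1
c11: issue SUB r1<-Add2 | r0:40,r1:Add2,r2:5,r3:49,r4:3,r5:Add1
c12: CDB Add1=-44; issue ADD r4<-Add1 | r0:40,r1:Add2,r2:5,r3:49,r4:Add1,r5:-44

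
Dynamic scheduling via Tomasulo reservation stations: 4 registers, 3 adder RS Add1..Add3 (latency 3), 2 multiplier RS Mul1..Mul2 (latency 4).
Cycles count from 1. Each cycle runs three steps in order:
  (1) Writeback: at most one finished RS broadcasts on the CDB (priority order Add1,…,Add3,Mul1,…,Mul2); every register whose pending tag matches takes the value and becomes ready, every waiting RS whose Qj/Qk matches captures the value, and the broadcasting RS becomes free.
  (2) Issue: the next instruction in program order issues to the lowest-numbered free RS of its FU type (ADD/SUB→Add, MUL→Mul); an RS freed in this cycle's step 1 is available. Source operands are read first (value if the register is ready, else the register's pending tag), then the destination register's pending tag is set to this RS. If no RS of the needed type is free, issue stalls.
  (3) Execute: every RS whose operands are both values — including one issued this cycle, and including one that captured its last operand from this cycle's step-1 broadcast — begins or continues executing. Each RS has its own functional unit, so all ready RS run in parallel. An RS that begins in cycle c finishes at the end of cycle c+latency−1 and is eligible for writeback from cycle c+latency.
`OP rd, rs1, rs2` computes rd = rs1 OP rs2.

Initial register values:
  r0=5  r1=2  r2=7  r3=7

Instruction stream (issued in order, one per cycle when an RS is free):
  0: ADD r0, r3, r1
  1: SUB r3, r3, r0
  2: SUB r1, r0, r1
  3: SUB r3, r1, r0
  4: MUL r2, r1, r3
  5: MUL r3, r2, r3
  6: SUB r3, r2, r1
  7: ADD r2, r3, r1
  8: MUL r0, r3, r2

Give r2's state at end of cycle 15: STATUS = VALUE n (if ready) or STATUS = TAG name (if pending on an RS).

c1: issue ADD r0<-Add1 | r0:Add1,r1:2,r2:7,r3:7
c2: issue SUB r3<-Add2 | r0:Add1,r1:2,r2:7,r3:Add2
c3: issue SUB r1<-Add3 | r0:Add1,r1:Add3,r2:7,r3:Add2
c4: CDB Add1=9; issue SUB r3<-Add1 | r0:9,r1:Add3,r2:7,r3:Add1
c5: issue MUL r2<-Mul1 | r0:9,r1:Add3,r2:Mul1,r3:Add1
c6: issue MUL r3<-Mul2 | r0:9,r1:Add3,r2:Mul1,r3:Mul2
c7: CDB Add2=-2; issue SUB r3<-Add2 | r0:9,r1:Add3,r2:Mul1,r3:Add2
c8: CDB Add3=7; issue ADD r2<-Add3 | r0:9,r1:7,r2:Add3,r3:Add2
c9: stall | r0:9,r1:7,r2:Add3,r3:Add2
c10: stall | r0:9,r1:7,r2:Add3,r3:Add2
c11: CDB Add1=-2; stall | r0:9,r1:7,r2:Add3,r3:Add2
c12: stall | r0:9,r1:7,r2:Add3,r3:Add2
c13: stall | r0:9,r1:7,r2:Add3,r3:Add2
c14: stall | r0:9,r1:7,r2:Add3,r3:Add2
c15: CDB Mul1=-14; issue MUL r0<-Mul1 | r0:Mul1,r1:7,r2:Add3,r3:Add2

STATUS = TAG Add3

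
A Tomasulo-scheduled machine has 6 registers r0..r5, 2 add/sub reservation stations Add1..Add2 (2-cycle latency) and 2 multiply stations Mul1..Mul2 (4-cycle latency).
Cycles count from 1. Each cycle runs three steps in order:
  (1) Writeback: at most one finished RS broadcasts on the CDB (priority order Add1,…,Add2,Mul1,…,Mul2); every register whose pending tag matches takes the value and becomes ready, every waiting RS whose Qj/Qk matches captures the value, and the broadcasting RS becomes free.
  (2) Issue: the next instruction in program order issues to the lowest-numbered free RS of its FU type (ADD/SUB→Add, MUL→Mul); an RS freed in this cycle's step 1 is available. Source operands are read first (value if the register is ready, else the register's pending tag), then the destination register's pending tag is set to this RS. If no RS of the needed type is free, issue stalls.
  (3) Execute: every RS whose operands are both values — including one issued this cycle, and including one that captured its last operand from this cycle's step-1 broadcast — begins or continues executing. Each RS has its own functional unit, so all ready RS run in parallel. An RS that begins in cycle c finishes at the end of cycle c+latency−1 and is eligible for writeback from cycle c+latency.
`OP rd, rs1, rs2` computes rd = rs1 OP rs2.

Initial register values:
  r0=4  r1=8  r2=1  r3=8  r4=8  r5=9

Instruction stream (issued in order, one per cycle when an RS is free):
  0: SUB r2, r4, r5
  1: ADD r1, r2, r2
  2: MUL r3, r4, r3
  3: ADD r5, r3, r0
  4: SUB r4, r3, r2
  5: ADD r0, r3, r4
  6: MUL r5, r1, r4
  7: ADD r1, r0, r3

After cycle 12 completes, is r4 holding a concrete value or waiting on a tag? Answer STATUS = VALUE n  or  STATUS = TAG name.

STATUS = VALUE 65

cycle 1: issue SUB r2<-Add1 // r0:4,r1:8,r2:Add1,r3:8,r4:8,r5:9
cycle 2: issue ADD r1<-Add2 // r0:4,r1:Add2,r2:Add1,r3:8,r4:8,r5:9
cycle 3: CDB Add1=-1; issue MUL r3<-Mul1 // r0:4,r1:Add2,r2:-1,r3:Mul1,r4:8,r5:9
cycle 4: issue ADD r5<-Add1 // r0:4,r1:Add2,r2:-1,r3:Mul1,r4:8,r5:Add1
cycle 5: CDB Add2=-2; issue SUB r4<-Add2 // r0:4,r1:-2,r2:-1,r3:Mul1,r4:Add2,r5:Add1
cycle 6: stall // r0:4,r1:-2,r2:-1,r3:Mul1,r4:Add2,r5:Add1
cycle 7: CDB Mul1=64; stall // r0:4,r1:-2,r2:-1,r3:64,r4:Add2,r5:Add1
cycle 8: stall // r0:4,r1:-2,r2:-1,r3:64,r4:Add2,r5:Add1
cycle 9: CDB Add1=68; issue ADD r0<-Add1 // r0:Add1,r1:-2,r2:-1,r3:64,r4:Add2,r5:68
cycle 10: CDB Add2=65; issue MUL r5<-Mul1 // r0:Add1,r1:-2,r2:-1,r3:64,r4:65,r5:Mul1
cycle 11: issue ADD r1<-Add2 // r0:Add1,r1:Add2,r2:-1,r3:64,r4:65,r5:Mul1
cycle 12: CDB Add1=129 // r0:129,r1:Add2,r2:-1,r3:64,r4:65,r5:Mul1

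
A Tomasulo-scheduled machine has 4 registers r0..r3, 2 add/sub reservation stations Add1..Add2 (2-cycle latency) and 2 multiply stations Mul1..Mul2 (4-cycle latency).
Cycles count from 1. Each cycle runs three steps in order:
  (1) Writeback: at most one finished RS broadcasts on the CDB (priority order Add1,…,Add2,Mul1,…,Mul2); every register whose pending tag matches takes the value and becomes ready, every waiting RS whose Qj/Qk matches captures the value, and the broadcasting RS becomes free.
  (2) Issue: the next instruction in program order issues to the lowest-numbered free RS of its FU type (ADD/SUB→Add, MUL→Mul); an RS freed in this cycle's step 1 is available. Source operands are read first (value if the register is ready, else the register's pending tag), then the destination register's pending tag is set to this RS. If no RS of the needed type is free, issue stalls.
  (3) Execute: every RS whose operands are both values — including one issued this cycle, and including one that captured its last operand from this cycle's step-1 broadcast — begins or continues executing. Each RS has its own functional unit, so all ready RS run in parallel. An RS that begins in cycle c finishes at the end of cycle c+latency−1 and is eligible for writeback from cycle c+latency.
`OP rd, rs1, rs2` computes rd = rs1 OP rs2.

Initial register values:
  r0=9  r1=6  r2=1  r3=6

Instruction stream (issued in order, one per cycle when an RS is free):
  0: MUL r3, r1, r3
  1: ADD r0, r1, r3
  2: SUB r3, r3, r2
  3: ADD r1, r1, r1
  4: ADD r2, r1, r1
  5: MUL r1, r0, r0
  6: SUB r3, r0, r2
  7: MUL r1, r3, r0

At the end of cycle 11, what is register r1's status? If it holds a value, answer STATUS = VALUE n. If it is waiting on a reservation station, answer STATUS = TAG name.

STATUS = TAG Mul2

cycle 1: issue MUL r3<-Mul1 // r0:9,r1:6,r2:1,r3:Mul1
cycle 2: issue ADD r0<-Add1 // r0:Add1,r1:6,r2:1,r3:Mul1
cycle 3: issue SUB r3<-Add2 // r0:Add1,r1:6,r2:1,r3:Add2
cycle 4: stall // r0:Add1,r1:6,r2:1,r3:Add2
cycle 5: CDB Mul1=36; stall // r0:Add1,r1:6,r2:1,r3:Add2
cycle 6: stall // r0:Add1,r1:6,r2:1,r3:Add2
cycle 7: CDB Add1=42; issue ADD r1<-Add1 // r0:42,r1:Add1,r2:1,r3:Add2
cycle 8: CDB Add2=35; issue ADD r2<-Add2 // r0:42,r1:Add1,r2:Add2,r3:35
cycle 9: CDB Add1=12; issue MUL r1<-Mul1 // r0:42,r1:Mul1,r2:Add2,r3:35
cycle 10: issue SUB r3<-Add1 // r0:42,r1:Mul1,r2:Add2,r3:Add1
cycle 11: CDB Add2=24; issue MUL r1<-Mul2 // r0:42,r1:Mul2,r2:24,r3:Add1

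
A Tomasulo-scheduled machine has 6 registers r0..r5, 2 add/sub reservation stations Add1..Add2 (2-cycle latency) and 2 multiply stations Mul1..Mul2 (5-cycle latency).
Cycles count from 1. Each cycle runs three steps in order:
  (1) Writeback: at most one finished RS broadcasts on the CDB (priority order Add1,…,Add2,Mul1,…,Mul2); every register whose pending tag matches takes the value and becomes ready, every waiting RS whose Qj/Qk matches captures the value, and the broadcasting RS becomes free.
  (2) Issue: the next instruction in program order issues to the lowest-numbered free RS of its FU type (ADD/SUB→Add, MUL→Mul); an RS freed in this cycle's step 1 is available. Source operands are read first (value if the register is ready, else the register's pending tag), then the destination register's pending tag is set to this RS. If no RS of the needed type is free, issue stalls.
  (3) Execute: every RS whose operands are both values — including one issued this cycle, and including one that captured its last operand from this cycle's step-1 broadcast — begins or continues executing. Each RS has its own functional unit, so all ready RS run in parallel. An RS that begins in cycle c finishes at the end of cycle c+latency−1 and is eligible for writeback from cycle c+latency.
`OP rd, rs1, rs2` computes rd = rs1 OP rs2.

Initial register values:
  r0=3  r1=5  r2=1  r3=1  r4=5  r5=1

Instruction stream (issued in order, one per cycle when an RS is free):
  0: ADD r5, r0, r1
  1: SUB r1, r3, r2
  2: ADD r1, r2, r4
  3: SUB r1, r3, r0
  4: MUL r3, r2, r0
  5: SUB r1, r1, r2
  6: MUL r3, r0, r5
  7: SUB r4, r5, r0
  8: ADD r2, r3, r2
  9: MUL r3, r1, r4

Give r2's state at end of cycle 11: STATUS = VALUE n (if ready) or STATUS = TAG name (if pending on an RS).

cycle 1: issue ADD r5<-Add1 // r0:3,r1:5,r2:1,r3:1,r4:5,r5:Add1
cycle 2: issue SUB r1<-Add2 // r0:3,r1:Add2,r2:1,r3:1,r4:5,r5:Add1
cycle 3: CDB Add1=8; issue ADD r1<-Add1 // r0:3,r1:Add1,r2:1,r3:1,r4:5,r5:8
cycle 4: CDB Add2=0; issue SUB r1<-Add2 // r0:3,r1:Add2,r2:1,r3:1,r4:5,r5:8
cycle 5: CDB Add1=6; issue MUL r3<-Mul1 // r0:3,r1:Add2,r2:1,r3:Mul1,r4:5,r5:8
cycle 6: CDB Add2=-2; issue SUB r1<-Add1 // r0:3,r1:Add1,r2:1,r3:Mul1,r4:5,r5:8
cycle 7: issue MUL r3<-Mul2 // r0:3,r1:Add1,r2:1,r3:Mul2,r4:5,r5:8
cycle 8: CDB Add1=-3; issue SUB r4<-Add1 // r0:3,r1:-3,r2:1,r3:Mul2,r4:Add1,r5:8
cycle 9: issue ADD r2<-Add2 // r0:3,r1:-3,r2:Add2,r3:Mul2,r4:Add1,r5:8
cycle 10: CDB Add1=5; stall // r0:3,r1:-3,r2:Add2,r3:Mul2,r4:5,r5:8
cycle 11: CDB Mul1=3; issue MUL r3<-Mul1 // r0:3,r1:-3,r2:Add2,r3:Mul1,r4:5,r5:8

STATUS = TAG Add2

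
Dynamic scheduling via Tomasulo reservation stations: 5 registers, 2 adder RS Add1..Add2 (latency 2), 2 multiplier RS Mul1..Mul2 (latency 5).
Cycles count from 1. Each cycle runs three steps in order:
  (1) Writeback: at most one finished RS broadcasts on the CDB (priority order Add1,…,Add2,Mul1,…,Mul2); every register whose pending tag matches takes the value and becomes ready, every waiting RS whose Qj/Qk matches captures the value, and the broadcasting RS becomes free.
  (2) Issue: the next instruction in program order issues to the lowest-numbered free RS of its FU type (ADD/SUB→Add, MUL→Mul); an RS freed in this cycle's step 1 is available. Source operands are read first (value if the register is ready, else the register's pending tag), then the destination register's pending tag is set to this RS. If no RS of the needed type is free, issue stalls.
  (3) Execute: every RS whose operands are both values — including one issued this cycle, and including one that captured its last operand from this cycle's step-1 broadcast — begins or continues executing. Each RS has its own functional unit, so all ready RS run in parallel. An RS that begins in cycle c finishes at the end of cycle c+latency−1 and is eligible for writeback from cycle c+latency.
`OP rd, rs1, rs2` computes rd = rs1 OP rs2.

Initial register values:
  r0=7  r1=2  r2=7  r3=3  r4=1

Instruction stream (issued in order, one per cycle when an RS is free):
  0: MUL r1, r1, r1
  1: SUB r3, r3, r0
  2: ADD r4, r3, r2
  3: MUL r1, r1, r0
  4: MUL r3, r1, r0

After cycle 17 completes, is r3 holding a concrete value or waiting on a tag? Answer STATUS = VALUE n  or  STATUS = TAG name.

STATUS = VALUE 196

  c1: issue MUL r1<-Mul1  regs: r0:7,r1:Mul1,r2:7,r3:3,r4:1
  c2: issue SUB r3<-Add1  regs: r0:7,r1:Mul1,r2:7,r3:Add1,r4:1
  c3: issue ADD r4<-Add2  regs: r0:7,r1:Mul1,r2:7,r3:Add1,r4:Add2
  c4: CDB Add1=-4; issue MUL r1<-Mul2  regs: r0:7,r1:Mul2,r2:7,r3:-4,r4:Add2
  c5: stall  regs: r0:7,r1:Mul2,r2:7,r3:-4,r4:Add2
  c6: CDB Add2=3; stall  regs: r0:7,r1:Mul2,r2:7,r3:-4,r4:3
  c7: CDB Mul1=4; issue MUL r3<-Mul1  regs: r0:7,r1:Mul2,r2:7,r3:Mul1,r4:3
  c8: -  regs: r0:7,r1:Mul2,r2:7,r3:Mul1,r4:3
  c9: -  regs: r0:7,r1:Mul2,r2:7,r3:Mul1,r4:3
  c10: -  regs: r0:7,r1:Mul2,r2:7,r3:Mul1,r4:3
  c11: -  regs: r0:7,r1:Mul2,r2:7,r3:Mul1,r4:3
  c12: CDB Mul2=28  regs: r0:7,r1:28,r2:7,r3:Mul1,r4:3
  c13: -  regs: r0:7,r1:28,r2:7,r3:Mul1,r4:3
  c14: -  regs: r0:7,r1:28,r2:7,r3:Mul1,r4:3
  c15: -  regs: r0:7,r1:28,r2:7,r3:Mul1,r4:3
  c16: -  regs: r0:7,r1:28,r2:7,r3:Mul1,r4:3
  c17: CDB Mul1=196  regs: r0:7,r1:28,r2:7,r3:196,r4:3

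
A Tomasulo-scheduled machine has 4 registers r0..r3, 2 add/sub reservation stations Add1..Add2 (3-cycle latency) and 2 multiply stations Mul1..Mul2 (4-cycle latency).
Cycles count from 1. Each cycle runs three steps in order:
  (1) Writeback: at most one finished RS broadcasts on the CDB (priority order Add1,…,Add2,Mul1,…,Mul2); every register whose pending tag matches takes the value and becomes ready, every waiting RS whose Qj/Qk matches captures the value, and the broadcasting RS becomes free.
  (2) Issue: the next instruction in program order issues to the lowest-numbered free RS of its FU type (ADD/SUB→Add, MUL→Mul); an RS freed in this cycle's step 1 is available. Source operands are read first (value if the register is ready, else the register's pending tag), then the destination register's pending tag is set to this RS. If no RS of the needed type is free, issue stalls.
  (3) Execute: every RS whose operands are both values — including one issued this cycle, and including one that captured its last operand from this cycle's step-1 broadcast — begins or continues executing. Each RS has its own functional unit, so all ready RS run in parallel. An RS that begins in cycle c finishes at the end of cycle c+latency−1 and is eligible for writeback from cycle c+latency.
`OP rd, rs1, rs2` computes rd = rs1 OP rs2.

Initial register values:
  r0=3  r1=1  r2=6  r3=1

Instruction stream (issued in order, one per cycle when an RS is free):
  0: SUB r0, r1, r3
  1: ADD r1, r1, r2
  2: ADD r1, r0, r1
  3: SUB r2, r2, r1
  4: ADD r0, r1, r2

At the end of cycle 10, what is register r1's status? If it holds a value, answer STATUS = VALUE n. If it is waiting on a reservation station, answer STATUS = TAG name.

STATUS = VALUE 7

cycle 1: issue SUB r0<-Add1 // r0:Add1,r1:1,r2:6,r3:1
cycle 2: issue ADD r1<-Add2 // r0:Add1,r1:Add2,r2:6,r3:1
cycle 3: stall // r0:Add1,r1:Add2,r2:6,r3:1
cycle 4: CDB Add1=0; issue ADD r1<-Add1 // r0:0,r1:Add1,r2:6,r3:1
cycle 5: CDB Add2=7; issue SUB r2<-Add2 // r0:0,r1:Add1,r2:Add2,r3:1
cycle 6: stall // r0:0,r1:Add1,r2:Add2,r3:1
cycle 7: stall // r0:0,r1:Add1,r2:Add2,r3:1
cycle 8: CDB Add1=7; issue ADD r0<-Add1 // r0:Add1,r1:7,r2:Add2,r3:1
cycle 9: - // r0:Add1,r1:7,r2:Add2,r3:1
cycle 10: - // r0:Add1,r1:7,r2:Add2,r3:1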